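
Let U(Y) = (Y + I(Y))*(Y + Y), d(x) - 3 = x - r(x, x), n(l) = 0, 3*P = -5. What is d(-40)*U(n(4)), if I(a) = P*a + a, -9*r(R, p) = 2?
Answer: 0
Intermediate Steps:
P = -5/3 (P = (⅓)*(-5) = -5/3 ≈ -1.6667)
r(R, p) = -2/9 (r(R, p) = -⅑*2 = -2/9)
I(a) = -2*a/3 (I(a) = -5*a/3 + a = -2*a/3)
d(x) = 29/9 + x (d(x) = 3 + (x - 1*(-2/9)) = 3 + (x + 2/9) = 3 + (2/9 + x) = 29/9 + x)
U(Y) = 2*Y²/3 (U(Y) = (Y - 2*Y/3)*(Y + Y) = (Y/3)*(2*Y) = 2*Y²/3)
d(-40)*U(n(4)) = (29/9 - 40)*((⅔)*0²) = -662*0/27 = -331/9*0 = 0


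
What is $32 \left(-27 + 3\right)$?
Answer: $-768$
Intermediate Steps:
$32 \left(-27 + 3\right) = 32 \left(-24\right) = -768$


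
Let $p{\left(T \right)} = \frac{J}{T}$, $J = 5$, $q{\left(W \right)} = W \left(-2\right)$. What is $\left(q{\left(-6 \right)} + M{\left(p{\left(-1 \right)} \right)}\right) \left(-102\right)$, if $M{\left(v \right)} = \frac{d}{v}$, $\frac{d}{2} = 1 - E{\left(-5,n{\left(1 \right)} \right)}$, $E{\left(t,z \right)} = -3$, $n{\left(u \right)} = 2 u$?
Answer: $- \frac{5304}{5} \approx -1060.8$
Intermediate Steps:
$q{\left(W \right)} = - 2 W$
$d = 8$ ($d = 2 \left(1 - -3\right) = 2 \left(1 + 3\right) = 2 \cdot 4 = 8$)
$p{\left(T \right)} = \frac{5}{T}$
$M{\left(v \right)} = \frac{8}{v}$
$\left(q{\left(-6 \right)} + M{\left(p{\left(-1 \right)} \right)}\right) \left(-102\right) = \left(\left(-2\right) \left(-6\right) + \frac{8}{5 \frac{1}{-1}}\right) \left(-102\right) = \left(12 + \frac{8}{5 \left(-1\right)}\right) \left(-102\right) = \left(12 + \frac{8}{-5}\right) \left(-102\right) = \left(12 + 8 \left(- \frac{1}{5}\right)\right) \left(-102\right) = \left(12 - \frac{8}{5}\right) \left(-102\right) = \frac{52}{5} \left(-102\right) = - \frac{5304}{5}$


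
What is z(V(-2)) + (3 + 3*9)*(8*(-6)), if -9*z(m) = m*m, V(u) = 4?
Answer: -12976/9 ≈ -1441.8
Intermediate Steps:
z(m) = -m²/9 (z(m) = -m*m/9 = -m²/9)
z(V(-2)) + (3 + 3*9)*(8*(-6)) = -⅑*4² + (3 + 3*9)*(8*(-6)) = -⅑*16 + (3 + 27)*(-48) = -16/9 + 30*(-48) = -16/9 - 1440 = -12976/9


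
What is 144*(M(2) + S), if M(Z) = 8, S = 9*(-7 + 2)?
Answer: -5328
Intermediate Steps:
S = -45 (S = 9*(-5) = -45)
144*(M(2) + S) = 144*(8 - 45) = 144*(-37) = -5328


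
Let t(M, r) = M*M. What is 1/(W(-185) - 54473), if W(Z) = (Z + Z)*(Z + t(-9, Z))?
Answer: -1/15993 ≈ -6.2527e-5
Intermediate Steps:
t(M, r) = M²
W(Z) = 2*Z*(81 + Z) (W(Z) = (Z + Z)*(Z + (-9)²) = (2*Z)*(Z + 81) = (2*Z)*(81 + Z) = 2*Z*(81 + Z))
1/(W(-185) - 54473) = 1/(2*(-185)*(81 - 185) - 54473) = 1/(2*(-185)*(-104) - 54473) = 1/(38480 - 54473) = 1/(-15993) = -1/15993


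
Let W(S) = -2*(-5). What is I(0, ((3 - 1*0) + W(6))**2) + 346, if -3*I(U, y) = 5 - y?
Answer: 1202/3 ≈ 400.67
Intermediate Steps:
W(S) = 10
I(U, y) = -5/3 + y/3 (I(U, y) = -(5 - y)/3 = -5/3 + y/3)
I(0, ((3 - 1*0) + W(6))**2) + 346 = (-5/3 + ((3 - 1*0) + 10)**2/3) + 346 = (-5/3 + ((3 + 0) + 10)**2/3) + 346 = (-5/3 + (3 + 10)**2/3) + 346 = (-5/3 + (1/3)*13**2) + 346 = (-5/3 + (1/3)*169) + 346 = (-5/3 + 169/3) + 346 = 164/3 + 346 = 1202/3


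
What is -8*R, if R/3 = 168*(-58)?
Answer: 233856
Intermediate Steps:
R = -29232 (R = 3*(168*(-58)) = 3*(-9744) = -29232)
-8*R = -8*(-29232) = 233856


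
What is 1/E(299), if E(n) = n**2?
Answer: 1/89401 ≈ 1.1186e-5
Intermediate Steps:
1/E(299) = 1/(299**2) = 1/89401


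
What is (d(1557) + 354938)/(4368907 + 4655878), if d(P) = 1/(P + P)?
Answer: 1105276933/28103180490 ≈ 0.039329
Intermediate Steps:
d(P) = 1/(2*P)
(d(1557) + 354938)/(4368907 + 4655878) = ((½)/1557 + 354938)/(4368907 + 4655878) = ((½)*(1/1557) + 354938)/9024785 = (1/3114 + 354938)*(1/9024785) = (1105276933/3114)*(1/9024785) = 1105276933/28103180490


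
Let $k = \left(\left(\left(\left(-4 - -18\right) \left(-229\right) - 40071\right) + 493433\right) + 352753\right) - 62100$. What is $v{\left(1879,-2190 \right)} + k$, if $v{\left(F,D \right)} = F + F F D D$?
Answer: $16933308042788$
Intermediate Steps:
$k = 740809$ ($k = \left(\left(\left(\left(-4 + 18\right) \left(-229\right) - 40071\right) + 493433\right) + 352753\right) - 62100 = \left(\left(\left(14 \left(-229\right) - 40071\right) + 493433\right) + 352753\right) - 62100 = \left(\left(\left(-3206 - 40071\right) + 493433\right) + 352753\right) - 62100 = \left(\left(-43277 + 493433\right) + 352753\right) - 62100 = \left(450156 + 352753\right) - 62100 = 802909 - 62100 = 740809$)
$v{\left(F,D \right)} = F + D^{2} F^{2}$ ($v{\left(F,D \right)} = F + F^{2} D D = F + D F^{2} D = F + D^{2} F^{2}$)
$v{\left(1879,-2190 \right)} + k = 1879 \left(1 + 1879 \left(-2190\right)^{2}\right) + 740809 = 1879 \left(1 + 1879 \cdot 4796100\right) + 740809 = 1879 \left(1 + 9011871900\right) + 740809 = 1879 \cdot 9011871901 + 740809 = 16933307301979 + 740809 = 16933308042788$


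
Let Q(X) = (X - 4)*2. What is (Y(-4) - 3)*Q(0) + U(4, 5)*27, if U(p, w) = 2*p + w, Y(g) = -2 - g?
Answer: 359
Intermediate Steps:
Q(X) = -8 + 2*X (Q(X) = (-4 + X)*2 = -8 + 2*X)
U(p, w) = w + 2*p
(Y(-4) - 3)*Q(0) + U(4, 5)*27 = ((-2 - 1*(-4)) - 3)*(-8 + 2*0) + (5 + 2*4)*27 = ((-2 + 4) - 3)*(-8 + 0) + (5 + 8)*27 = (2 - 3)*(-8) + 13*27 = -1*(-8) + 351 = 8 + 351 = 359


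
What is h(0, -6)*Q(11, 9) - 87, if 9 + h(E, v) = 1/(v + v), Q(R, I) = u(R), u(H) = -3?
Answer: -239/4 ≈ -59.750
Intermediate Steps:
Q(R, I) = -3
h(E, v) = -9 + 1/(2*v) (h(E, v) = -9 + 1/(v + v) = -9 + 1/(2*v))
h(0, -6)*Q(11, 9) - 87 = (-9 + (½)/(-6))*(-3) - 87 = (-9 + (½)*(-⅙))*(-3) - 87 = (-9 - 1/12)*(-3) - 87 = -109/12*(-3) - 87 = 109/4 - 87 = -239/4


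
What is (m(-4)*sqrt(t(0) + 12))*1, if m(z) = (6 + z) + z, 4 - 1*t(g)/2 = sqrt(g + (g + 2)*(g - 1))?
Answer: -2*sqrt(20 - 2*I*sqrt(2)) ≈ -8.9665 + 0.63089*I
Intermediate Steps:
t(g) = 8 - 2*sqrt(g + (-1 + g)*(2 + g)) (t(g) = 8 - 2*sqrt(g + (g + 2)*(g - 1)) = 8 - 2*sqrt(g + (2 + g)*(-1 + g)) = 8 - 2*sqrt(g + (-1 + g)*(2 + g)))
m(z) = 6 + 2*z
(m(-4)*sqrt(t(0) + 12))*1 = ((6 + 2*(-4))*sqrt((8 - 2*sqrt(-2 + 0**2 + 2*0)) + 12))*1 = ((6 - 8)*sqrt((8 - 2*sqrt(-2 + 0 + 0)) + 12))*1 = -2*sqrt((8 - 2*I*sqrt(2)) + 12)*1 = -2*sqrt(20 - 2*I*sqrt(2))*1 = -2*sqrt(20 - 2*I*sqrt(2))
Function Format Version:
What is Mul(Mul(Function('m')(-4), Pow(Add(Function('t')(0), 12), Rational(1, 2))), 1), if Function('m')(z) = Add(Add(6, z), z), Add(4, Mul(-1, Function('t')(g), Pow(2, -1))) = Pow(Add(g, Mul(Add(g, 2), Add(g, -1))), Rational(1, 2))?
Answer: Mul(-2, Pow(Add(20, Mul(-2, I, Pow(2, Rational(1, 2)))), Rational(1, 2))) ≈ Add(-8.9665, Mul(0.63089, I))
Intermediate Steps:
Function('t')(g) = Add(8, Mul(-2, Pow(Add(g, Mul(Add(-1, g), Add(2, g))), Rational(1, 2)))) (Function('t')(g) = Add(8, Mul(-2, Pow(Add(g, Mul(Add(g, 2), Add(g, -1))), Rational(1, 2)))) = Add(8, Mul(-2, Pow(Add(g, Mul(Add(2, g), Add(-1, g))), Rational(1, 2)))) = Add(8, Mul(-2, Pow(Add(g, Mul(Add(-1, g), Add(2, g))), Rational(1, 2)))))
Function('m')(z) = Add(6, Mul(2, z))
Mul(Mul(Function('m')(-4), Pow(Add(Function('t')(0), 12), Rational(1, 2))), 1) = Mul(Mul(Add(6, Mul(2, -4)), Pow(Add(Add(8, Mul(-2, Pow(Add(-2, Pow(0, 2), Mul(2, 0)), Rational(1, 2)))), 12), Rational(1, 2))), 1) = Mul(Mul(Add(6, -8), Pow(Add(Add(8, Mul(-2, Pow(Add(-2, 0, 0), Rational(1, 2)))), 12), Rational(1, 2))), 1) = Mul(Mul(-2, Pow(Add(Add(8, Mul(-2, Pow(-2, Rational(1, 2)))), 12), Rational(1, 2))), 1) = Mul(Mul(-2, Pow(Add(Add(8, Mul(-2, Mul(I, Pow(2, Rational(1, 2))))), 12), Rational(1, 2))), 1) = Mul(Mul(-2, Pow(Add(Add(8, Mul(-2, I, Pow(2, Rational(1, 2)))), 12), Rational(1, 2))), 1) = Mul(Mul(-2, Pow(Add(20, Mul(-2, I, Pow(2, Rational(1, 2)))), Rational(1, 2))), 1) = Mul(-2, Pow(Add(20, Mul(-2, I, Pow(2, Rational(1, 2)))), Rational(1, 2)))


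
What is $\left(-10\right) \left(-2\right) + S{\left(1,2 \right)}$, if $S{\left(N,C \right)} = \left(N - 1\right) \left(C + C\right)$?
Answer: $20$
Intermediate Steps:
$S{\left(N,C \right)} = 2 C \left(-1 + N\right)$ ($S{\left(N,C \right)} = \left(-1 + N\right) 2 C = 2 C \left(-1 + N\right)$)
$\left(-10\right) \left(-2\right) + S{\left(1,2 \right)} = \left(-10\right) \left(-2\right) + 2 \cdot 2 \left(-1 + 1\right) = 20 + 2 \cdot 2 \cdot 0 = 20 + 0 = 20$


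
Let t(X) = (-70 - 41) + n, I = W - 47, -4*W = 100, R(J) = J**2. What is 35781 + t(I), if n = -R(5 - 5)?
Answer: 35670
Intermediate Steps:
W = -25 (W = -1/4*100 = -25)
I = -72 (I = -25 - 47 = -72)
n = 0 (n = -(5 - 5)**2 = -1*0**2 = -1*0 = 0)
t(X) = -111 (t(X) = (-70 - 41) + 0 = -111 + 0 = -111)
35781 + t(I) = 35781 - 111 = 35670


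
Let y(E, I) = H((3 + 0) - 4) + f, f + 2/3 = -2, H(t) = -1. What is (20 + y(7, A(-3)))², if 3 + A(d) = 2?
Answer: 2401/9 ≈ 266.78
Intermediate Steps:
f = -8/3 (f = -⅔ - 2 = -8/3 ≈ -2.6667)
A(d) = -1 (A(d) = -3 + 2 = -1)
y(E, I) = -11/3 (y(E, I) = -1 - 8/3 = -11/3)
(20 + y(7, A(-3)))² = (20 - 11/3)² = (49/3)² = 2401/9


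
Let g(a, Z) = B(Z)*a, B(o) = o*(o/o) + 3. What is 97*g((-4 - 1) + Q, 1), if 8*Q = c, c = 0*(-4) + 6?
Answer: -1649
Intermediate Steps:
c = 6 (c = 0 + 6 = 6)
B(o) = 3 + o (B(o) = o*1 + 3 = o + 3 = 3 + o)
Q = 3/4 (Q = (1/8)*6 = 3/4 ≈ 0.75000)
g(a, Z) = a*(3 + Z) (g(a, Z) = (3 + Z)*a = a*(3 + Z))
97*g((-4 - 1) + Q, 1) = 97*(((-4 - 1) + 3/4)*(3 + 1)) = 97*((-5 + 3/4)*4) = 97*(-17/4*4) = 97*(-17) = -1649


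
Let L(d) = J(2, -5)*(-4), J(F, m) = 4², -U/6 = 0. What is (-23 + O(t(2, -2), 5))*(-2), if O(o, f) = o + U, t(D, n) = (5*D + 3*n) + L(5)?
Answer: 166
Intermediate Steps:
U = 0 (U = -6*0 = 0)
J(F, m) = 16
L(d) = -64 (L(d) = 16*(-4) = -64)
t(D, n) = -64 + 3*n + 5*D (t(D, n) = (5*D + 3*n) - 64 = (3*n + 5*D) - 64 = -64 + 3*n + 5*D)
O(o, f) = o (O(o, f) = o + 0 = o)
(-23 + O(t(2, -2), 5))*(-2) = (-23 + (-64 + 3*(-2) + 5*2))*(-2) = (-23 + (-64 - 6 + 10))*(-2) = (-23 - 60)*(-2) = -83*(-2) = 166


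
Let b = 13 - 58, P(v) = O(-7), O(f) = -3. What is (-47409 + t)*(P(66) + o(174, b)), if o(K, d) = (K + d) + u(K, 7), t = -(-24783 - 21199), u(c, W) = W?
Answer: -189791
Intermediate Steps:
t = 45982 (t = -1*(-45982) = 45982)
P(v) = -3
b = -45
o(K, d) = 7 + K + d (o(K, d) = (K + d) + 7 = 7 + K + d)
(-47409 + t)*(P(66) + o(174, b)) = (-47409 + 45982)*(-3 + (7 + 174 - 45)) = -1427*(-3 + 136) = -1427*133 = -189791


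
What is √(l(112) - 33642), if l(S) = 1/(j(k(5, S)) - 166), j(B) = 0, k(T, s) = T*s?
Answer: I*√927039118/166 ≈ 183.42*I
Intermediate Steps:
l(S) = -1/166 (l(S) = 1/(0 - 166) = 1/(-166) = -1/166)
√(l(112) - 33642) = √(-1/166 - 33642) = √(-5584573/166) = I*√927039118/166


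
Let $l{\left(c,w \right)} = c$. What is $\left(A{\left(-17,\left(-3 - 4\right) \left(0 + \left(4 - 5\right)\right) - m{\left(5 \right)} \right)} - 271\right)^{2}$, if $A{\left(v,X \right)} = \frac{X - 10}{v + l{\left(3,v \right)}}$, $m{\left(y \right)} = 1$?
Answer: $\frac{3591025}{49} \approx 73286.0$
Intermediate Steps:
$A{\left(v,X \right)} = \frac{-10 + X}{3 + v}$ ($A{\left(v,X \right)} = \frac{X - 10}{v + 3} = \frac{-10 + X}{3 + v}$)
$\left(A{\left(-17,\left(-3 - 4\right) \left(0 + \left(4 - 5\right)\right) - m{\left(5 \right)} \right)} - 271\right)^{2} = \left(\frac{-10 - \left(1 - \left(-3 - 4\right) \left(0 + \left(4 - 5\right)\right)\right)}{3 - 17} - 271\right)^{2} = \left(\frac{-10 - \left(1 + 7 \left(0 + \left(4 - 5\right)\right)\right)}{-14} - 271\right)^{2} = \left(- \frac{-10 - \left(1 + 7 \left(0 - 1\right)\right)}{14} - 271\right)^{2} = \left(- \frac{-10 - -6}{14} - 271\right)^{2} = \left(- \frac{-10 + \left(7 - 1\right)}{14} - 271\right)^{2} = \left(- \frac{-10 + 6}{14} - 271\right)^{2} = \left(\left(- \frac{1}{14}\right) \left(-4\right) - 271\right)^{2} = \left(\frac{2}{7} - 271\right)^{2} = \left(- \frac{1895}{7}\right)^{2} = \frac{3591025}{49}$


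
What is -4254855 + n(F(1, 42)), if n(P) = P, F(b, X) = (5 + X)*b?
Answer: -4254808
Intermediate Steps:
F(b, X) = b*(5 + X)
-4254855 + n(F(1, 42)) = -4254855 + 1*(5 + 42) = -4254855 + 1*47 = -4254855 + 47 = -4254808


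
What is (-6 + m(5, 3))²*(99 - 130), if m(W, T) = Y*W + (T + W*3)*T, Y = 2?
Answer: -104284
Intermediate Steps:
m(W, T) = 2*W + T*(T + 3*W) (m(W, T) = 2*W + (T + W*3)*T = 2*W + (T + 3*W)*T = 2*W + T*(T + 3*W))
(-6 + m(5, 3))²*(99 - 130) = (-6 + (3² + 2*5 + 3*3*5))²*(99 - 130) = (-6 + (9 + 10 + 45))²*(-31) = (-6 + 64)²*(-31) = 58²*(-31) = 3364*(-31) = -104284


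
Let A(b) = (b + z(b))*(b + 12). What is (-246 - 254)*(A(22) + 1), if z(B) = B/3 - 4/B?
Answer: -16370500/33 ≈ -4.9608e+5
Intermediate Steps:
z(B) = -4/B + B/3 (z(B) = B*(1/3) - 4/B = B/3 - 4/B = -4/B + B/3)
A(b) = (12 + b)*(-4/b + 4*b/3) (A(b) = (b + (-4/b + b/3))*(b + 12) = (-4/b + 4*b/3)*(12 + b) = (12 + b)*(-4/b + 4*b/3))
(-246 - 254)*(A(22) + 1) = (-246 - 254)*((-4 - 48/22 + 16*22 + (4/3)*22**2) + 1) = -500*((-4 - 48*1/22 + 352 + (4/3)*484) + 1) = -500*((-4 - 24/11 + 352 + 1936/3) + 1) = -500*(32708/33 + 1) = -500*32741/33 = -16370500/33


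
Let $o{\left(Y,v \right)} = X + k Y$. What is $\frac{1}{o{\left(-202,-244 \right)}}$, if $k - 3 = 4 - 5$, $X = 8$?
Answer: $- \frac{1}{396} \approx -0.0025253$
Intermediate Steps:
$k = 2$ ($k = 3 + \left(4 - 5\right) = 3 - 1 = 2$)
$o{\left(Y,v \right)} = 8 + 2 Y$
$\frac{1}{o{\left(-202,-244 \right)}} = \frac{1}{8 + 2 \left(-202\right)} = \frac{1}{8 - 404} = \frac{1}{-396} = - \frac{1}{396}$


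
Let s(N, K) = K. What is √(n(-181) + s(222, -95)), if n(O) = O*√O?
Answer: √(-95 - 181*I*√181) ≈ 34.22 - 35.581*I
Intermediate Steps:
n(O) = O^(3/2)
√(n(-181) + s(222, -95)) = √((-181)^(3/2) - 95) = √(-181*I*√181 - 95) = √(-95 - 181*I*√181)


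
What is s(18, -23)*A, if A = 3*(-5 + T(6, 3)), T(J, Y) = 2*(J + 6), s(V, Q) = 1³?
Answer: 57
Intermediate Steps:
s(V, Q) = 1
T(J, Y) = 12 + 2*J (T(J, Y) = 2*(6 + J) = 12 + 2*J)
A = 57 (A = 3*(-5 + (12 + 2*6)) = 3*(-5 + (12 + 12)) = 3*(-5 + 24) = 3*19 = 57)
s(18, -23)*A = 1*57 = 57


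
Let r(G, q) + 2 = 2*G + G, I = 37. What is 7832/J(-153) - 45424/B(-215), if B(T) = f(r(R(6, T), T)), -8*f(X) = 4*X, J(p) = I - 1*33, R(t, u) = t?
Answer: 7636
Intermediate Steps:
r(G, q) = -2 + 3*G (r(G, q) = -2 + (2*G + G) = -2 + 3*G)
J(p) = 4 (J(p) = 37 - 1*33 = 37 - 33 = 4)
f(X) = -X/2
B(T) = -8 (B(T) = -(-2 + 3*6)/2 = -(-2 + 18)/2 = -½*16 = -8)
7832/J(-153) - 45424/B(-215) = 7832/4 - 45424/(-8) = 7832*(¼) - 45424*(-⅛) = 1958 + 5678 = 7636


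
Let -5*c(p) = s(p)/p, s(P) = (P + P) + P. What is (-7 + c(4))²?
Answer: 1444/25 ≈ 57.760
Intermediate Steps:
s(P) = 3*P (s(P) = 2*P + P = 3*P)
c(p) = -⅗ (c(p) = -3*p/(5*p) = -⅕*3 = -⅗)
(-7 + c(4))² = (-7 - ⅗)² = (-38/5)² = 1444/25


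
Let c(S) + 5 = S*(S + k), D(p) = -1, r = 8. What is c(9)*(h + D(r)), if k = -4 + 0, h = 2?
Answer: 40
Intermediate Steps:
k = -4
c(S) = -5 + S*(-4 + S) (c(S) = -5 + S*(S - 4) = -5 + S*(-4 + S))
c(9)*(h + D(r)) = (-5 + 9² - 4*9)*(2 - 1) = (-5 + 81 - 36)*1 = 40*1 = 40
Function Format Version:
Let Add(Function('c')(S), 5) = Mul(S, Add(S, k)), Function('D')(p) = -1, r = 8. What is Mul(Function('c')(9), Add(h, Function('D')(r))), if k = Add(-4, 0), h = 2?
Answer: 40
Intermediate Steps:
k = -4
Function('c')(S) = Add(-5, Mul(S, Add(-4, S))) (Function('c')(S) = Add(-5, Mul(S, Add(S, -4))) = Add(-5, Mul(S, Add(-4, S))))
Mul(Function('c')(9), Add(h, Function('D')(r))) = Mul(Add(-5, Pow(9, 2), Mul(-4, 9)), Add(2, -1)) = Mul(Add(-5, 81, -36), 1) = Mul(40, 1) = 40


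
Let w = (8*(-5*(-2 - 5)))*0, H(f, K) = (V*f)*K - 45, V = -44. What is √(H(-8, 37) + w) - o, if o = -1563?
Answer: 1563 + √12979 ≈ 1676.9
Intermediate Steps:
H(f, K) = -45 - 44*K*f (H(f, K) = (-44*f)*K - 45 = -44*K*f - 45 = -45 - 44*K*f)
w = 0 (w = (8*(-5*(-7)))*0 = (8*35)*0 = 280*0 = 0)
√(H(-8, 37) + w) - o = √((-45 - 44*37*(-8)) + 0) - 1*(-1563) = √((-45 + 13024) + 0) + 1563 = √(12979 + 0) + 1563 = √12979 + 1563 = 1563 + √12979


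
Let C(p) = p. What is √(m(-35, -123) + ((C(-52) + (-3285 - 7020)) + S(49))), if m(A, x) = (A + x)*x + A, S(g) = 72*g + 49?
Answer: √12619 ≈ 112.33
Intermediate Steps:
S(g) = 49 + 72*g
m(A, x) = A + x*(A + x) (m(A, x) = x*(A + x) + A = A + x*(A + x))
√(m(-35, -123) + ((C(-52) + (-3285 - 7020)) + S(49))) = √((-35 + (-123)² - 35*(-123)) + ((-52 + (-3285 - 7020)) + (49 + 72*49))) = √((-35 + 15129 + 4305) + ((-52 - 10305) + (49 + 3528))) = √(19399 + (-10357 + 3577)) = √(19399 - 6780) = √12619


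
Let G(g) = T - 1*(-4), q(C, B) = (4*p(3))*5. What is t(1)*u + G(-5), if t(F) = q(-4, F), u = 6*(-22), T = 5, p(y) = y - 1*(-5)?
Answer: -21111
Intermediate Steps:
p(y) = 5 + y (p(y) = y + 5 = 5 + y)
u = -132
q(C, B) = 160 (q(C, B) = (4*(5 + 3))*5 = (4*8)*5 = 32*5 = 160)
t(F) = 160
G(g) = 9 (G(g) = 5 - 1*(-4) = 5 + 4 = 9)
t(1)*u + G(-5) = 160*(-132) + 9 = -21120 + 9 = -21111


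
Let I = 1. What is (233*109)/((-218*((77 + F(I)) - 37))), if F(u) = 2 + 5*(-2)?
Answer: -233/64 ≈ -3.6406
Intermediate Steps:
F(u) = -8 (F(u) = 2 - 10 = -8)
(233*109)/((-218*((77 + F(I)) - 37))) = (233*109)/((-218*((77 - 8) - 37))) = 25397/((-218*(69 - 37))) = 25397/((-218*32)) = 25397/(-6976) = 25397*(-1/6976) = -233/64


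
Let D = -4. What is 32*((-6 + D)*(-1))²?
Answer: 3200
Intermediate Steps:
32*((-6 + D)*(-1))² = 32*((-6 - 4)*(-1))² = 32*(-10*(-1))² = 32*10² = 32*100 = 3200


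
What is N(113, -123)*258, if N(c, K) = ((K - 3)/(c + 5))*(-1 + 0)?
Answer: 16254/59 ≈ 275.49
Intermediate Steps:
N(c, K) = -(-3 + K)/(5 + c) (N(c, K) = ((-3 + K)/(5 + c))*(-1) = -(-3 + K)/(5 + c))
N(113, -123)*258 = ((3 - 1*(-123))/(5 + 113))*258 = ((3 + 123)/118)*258 = ((1/118)*126)*258 = (63/59)*258 = 16254/59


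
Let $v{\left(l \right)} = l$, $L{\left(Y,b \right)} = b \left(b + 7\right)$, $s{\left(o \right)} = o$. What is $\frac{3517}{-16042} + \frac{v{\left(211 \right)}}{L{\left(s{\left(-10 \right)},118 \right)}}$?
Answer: $- \frac{12122722}{59154875} \approx -0.20493$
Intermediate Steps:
$L{\left(Y,b \right)} = b \left(7 + b\right)$
$\frac{3517}{-16042} + \frac{v{\left(211 \right)}}{L{\left(s{\left(-10 \right)},118 \right)}} = \frac{3517}{-16042} + \frac{211}{118 \left(7 + 118\right)} = 3517 \left(- \frac{1}{16042}\right) + \frac{211}{118 \cdot 125} = - \frac{3517}{16042} + \frac{211}{14750} = - \frac{12122722}{59154875}$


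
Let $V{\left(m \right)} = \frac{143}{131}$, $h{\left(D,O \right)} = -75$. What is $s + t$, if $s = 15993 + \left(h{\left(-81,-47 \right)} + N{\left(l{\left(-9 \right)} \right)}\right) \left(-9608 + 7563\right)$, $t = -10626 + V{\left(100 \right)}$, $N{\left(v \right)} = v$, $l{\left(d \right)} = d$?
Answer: $\frac{23206400}{131} \approx 1.7715 \cdot 10^{5}$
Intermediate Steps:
$V{\left(m \right)} = \frac{143}{131}$ ($V{\left(m \right)} = 143 \cdot \frac{1}{131} = \frac{143}{131}$)
$t = - \frac{1391863}{131}$ ($t = -10626 + \frac{143}{131} = - \frac{1391863}{131} \approx -10625.0$)
$s = 187773$ ($s = 15993 + \left(-75 - 9\right) \left(-9608 + 7563\right) = 15993 - -171780 = 15993 + 171780 = 187773$)
$s + t = 187773 - \frac{1391863}{131} = \frac{23206400}{131}$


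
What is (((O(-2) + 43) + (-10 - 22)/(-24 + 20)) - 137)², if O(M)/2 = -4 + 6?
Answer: 6724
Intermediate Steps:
O(M) = 4 (O(M) = 2*(-4 + 6) = 2*2 = 4)
(((O(-2) + 43) + (-10 - 22)/(-24 + 20)) - 137)² = (((4 + 43) + (-10 - 22)/(-24 + 20)) - 137)² = ((47 - 32/(-4)) - 137)² = ((47 - 32*(-¼)) - 137)² = ((47 + 8) - 137)² = (55 - 137)² = (-82)² = 6724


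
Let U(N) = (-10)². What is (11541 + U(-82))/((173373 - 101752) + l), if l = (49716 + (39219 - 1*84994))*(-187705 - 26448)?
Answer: -11641/843905352 ≈ -1.3794e-5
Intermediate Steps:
U(N) = 100
l = -843976973 (l = (49716 + (39219 - 84994))*(-214153) = (49716 - 45775)*(-214153) = 3941*(-214153) = -843976973)
(11541 + U(-82))/((173373 - 101752) + l) = (11541 + 100)/((173373 - 101752) - 843976973) = 11641/(71621 - 843976973) = 11641/(-843905352) = 11641*(-1/843905352) = -11641/843905352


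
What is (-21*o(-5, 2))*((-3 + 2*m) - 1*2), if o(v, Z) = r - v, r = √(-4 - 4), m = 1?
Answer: 315 + 126*I*√2 ≈ 315.0 + 178.19*I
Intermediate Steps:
r = 2*I*√2 (r = √(-8) = 2*I*√2 ≈ 2.8284*I)
o(v, Z) = -v + 2*I*√2 (o(v, Z) = 2*I*√2 - v = -v + 2*I*√2)
(-21*o(-5, 2))*((-3 + 2*m) - 1*2) = (-21*(-1*(-5) + 2*I*√2))*((-3 + 2*1) - 1*2) = (-21*(5 + 2*I*√2))*((-3 + 2) - 2) = (-105 - 42*I*√2)*(-1 - 2) = (-105 - 42*I*√2)*(-3) = 315 + 126*I*√2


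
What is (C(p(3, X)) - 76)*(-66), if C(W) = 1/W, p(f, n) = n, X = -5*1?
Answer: 25146/5 ≈ 5029.2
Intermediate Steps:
X = -5
(C(p(3, X)) - 76)*(-66) = (1/(-5) - 76)*(-66) = (-⅕ - 76)*(-66) = -381/5*(-66) = 25146/5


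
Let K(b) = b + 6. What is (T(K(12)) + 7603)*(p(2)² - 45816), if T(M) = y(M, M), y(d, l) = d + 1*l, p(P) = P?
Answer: -349957868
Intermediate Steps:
y(d, l) = d + l
K(b) = 6 + b
T(M) = 2*M (T(M) = M + M = 2*M)
(T(K(12)) + 7603)*(p(2)² - 45816) = (2*(6 + 12) + 7603)*(2² - 45816) = (2*18 + 7603)*(4 - 45816) = (36 + 7603)*(-45812) = 7639*(-45812) = -349957868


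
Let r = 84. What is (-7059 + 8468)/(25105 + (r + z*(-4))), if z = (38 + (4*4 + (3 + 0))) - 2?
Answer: 1409/24969 ≈ 0.056430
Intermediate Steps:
z = 55 (z = (38 + (16 + 3)) - 2 = (38 + 19) - 2 = 57 - 2 = 55)
(-7059 + 8468)/(25105 + (r + z*(-4))) = (-7059 + 8468)/(25105 + (84 + 55*(-4))) = 1409/(25105 + (84 - 220)) = 1409/(25105 - 136) = 1409/24969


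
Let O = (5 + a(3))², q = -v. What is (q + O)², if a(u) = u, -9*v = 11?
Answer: 344569/81 ≈ 4253.9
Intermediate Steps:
v = -11/9 (v = -⅑*11 = -11/9 ≈ -1.2222)
q = 11/9 (q = -1*(-11/9) = 11/9 ≈ 1.2222)
O = 64 (O = (5 + 3)² = 8² = 64)
(q + O)² = (11/9 + 64)² = (587/9)² = 344569/81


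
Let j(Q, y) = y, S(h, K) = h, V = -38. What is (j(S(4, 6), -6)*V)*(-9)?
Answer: -2052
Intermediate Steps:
(j(S(4, 6), -6)*V)*(-9) = -6*(-38)*(-9) = 228*(-9) = -2052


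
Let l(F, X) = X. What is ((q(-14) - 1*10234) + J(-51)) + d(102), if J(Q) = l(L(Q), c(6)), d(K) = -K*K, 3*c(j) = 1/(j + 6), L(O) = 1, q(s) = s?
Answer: -743471/36 ≈ -20652.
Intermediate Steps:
c(j) = 1/(3*(6 + j)) (c(j) = 1/(3*(j + 6)) = 1/(3*(6 + j)))
d(K) = -K**2
J(Q) = 1/36 (J(Q) = 1/(3*(6 + 6)) = (1/3)/12 = (1/3)*(1/12) = 1/36)
((q(-14) - 1*10234) + J(-51)) + d(102) = ((-14 - 1*10234) + 1/36) - 1*102**2 = ((-14 - 10234) + 1/36) - 1*10404 = (-10248 + 1/36) - 10404 = -368927/36 - 10404 = -743471/36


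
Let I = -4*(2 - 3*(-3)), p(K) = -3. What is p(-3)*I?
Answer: 132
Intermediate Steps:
I = -44 (I = -4*(2 + 9) = -4*11 = -44)
p(-3)*I = -3*(-44) = 132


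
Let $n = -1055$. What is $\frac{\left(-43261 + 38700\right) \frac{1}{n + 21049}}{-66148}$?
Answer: $\frac{4561}{1322563112} \approx 3.4486 \cdot 10^{-6}$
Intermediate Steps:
$\frac{\left(-43261 + 38700\right) \frac{1}{n + 21049}}{-66148} = \frac{\left(-43261 + 38700\right) \frac{1}{-1055 + 21049}}{-66148} = - \frac{4561}{19994} \left(- \frac{1}{66148}\right) = \left(-4561\right) \frac{1}{19994} \left(- \frac{1}{66148}\right) = \left(- \frac{4561}{19994}\right) \left(- \frac{1}{66148}\right) = \frac{4561}{1322563112}$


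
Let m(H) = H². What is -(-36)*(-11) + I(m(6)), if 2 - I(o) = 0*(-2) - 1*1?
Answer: -393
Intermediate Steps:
I(o) = 3 (I(o) = 2 - (0*(-2) - 1*1) = 2 - (0 - 1) = 2 - 1*(-1) = 2 + 1 = 3)
-(-36)*(-11) + I(m(6)) = -(-36)*(-11) + 3 = -4*99 + 3 = -396 + 3 = -393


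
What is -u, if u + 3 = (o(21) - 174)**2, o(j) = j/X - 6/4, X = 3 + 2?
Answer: -2934069/100 ≈ -29341.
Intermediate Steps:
X = 5
o(j) = -3/2 + j/5 (o(j) = j/5 - 6/4 = j*(1/5) - 6*1/4 = j/5 - 3/2 = -3/2 + j/5)
u = 2934069/100 (u = -3 + ((-3/2 + (1/5)*21) - 174)**2 = -3 + ((-3/2 + 21/5) - 174)**2 = -3 + (27/10 - 174)**2 = -3 + (-1713/10)**2 = -3 + 2934369/100 = 2934069/100 ≈ 29341.)
-u = -1*2934069/100 = -2934069/100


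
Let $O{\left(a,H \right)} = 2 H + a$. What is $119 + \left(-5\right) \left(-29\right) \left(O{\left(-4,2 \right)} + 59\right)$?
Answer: $8674$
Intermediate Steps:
$O{\left(a,H \right)} = a + 2 H$
$119 + \left(-5\right) \left(-29\right) \left(O{\left(-4,2 \right)} + 59\right) = 119 + \left(-5\right) \left(-29\right) \left(\left(-4 + 2 \cdot 2\right) + 59\right) = 119 + 145 \left(\left(-4 + 4\right) + 59\right) = 119 + 145 \left(0 + 59\right) = 119 + 145 \cdot 59 = 119 + 8555 = 8674$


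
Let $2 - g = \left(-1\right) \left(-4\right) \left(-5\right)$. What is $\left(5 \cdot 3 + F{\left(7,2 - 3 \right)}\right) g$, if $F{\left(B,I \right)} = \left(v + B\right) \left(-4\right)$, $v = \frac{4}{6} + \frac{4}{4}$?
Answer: $- \frac{1298}{3} \approx -432.67$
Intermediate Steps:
$g = 22$ ($g = 2 - \left(-1\right) \left(-4\right) \left(-5\right) = 2 - 4 \left(-5\right) = 2 - -20 = 2 + 20 = 22$)
$v = \frac{5}{3}$ ($v = 4 \cdot \frac{1}{6} + 4 \cdot \frac{1}{4} = \frac{2}{3} + 1 = \frac{5}{3} \approx 1.6667$)
$F{\left(B,I \right)} = - \frac{20}{3} - 4 B$ ($F{\left(B,I \right)} = \left(\frac{5}{3} + B\right) \left(-4\right) = - \frac{20}{3} - 4 B$)
$\left(5 \cdot 3 + F{\left(7,2 - 3 \right)}\right) g = \left(5 \cdot 3 - \frac{104}{3}\right) 22 = \left(15 - \frac{104}{3}\right) 22 = \left(- \frac{59}{3}\right) 22 = - \frac{1298}{3}$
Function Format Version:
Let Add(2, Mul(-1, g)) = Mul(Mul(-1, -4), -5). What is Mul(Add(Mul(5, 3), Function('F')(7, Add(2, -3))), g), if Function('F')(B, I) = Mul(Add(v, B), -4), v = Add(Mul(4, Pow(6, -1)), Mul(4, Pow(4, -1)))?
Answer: Rational(-1298, 3) ≈ -432.67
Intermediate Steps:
g = 22 (g = Add(2, Mul(-1, Mul(Mul(-1, -4), -5))) = Add(2, Mul(-1, Mul(4, -5))) = Add(2, Mul(-1, -20)) = Add(2, 20) = 22)
v = Rational(5, 3) (v = Add(Mul(4, Rational(1, 6)), Mul(4, Rational(1, 4))) = Add(Rational(2, 3), 1) = Rational(5, 3) ≈ 1.6667)
Function('F')(B, I) = Add(Rational(-20, 3), Mul(-4, B)) (Function('F')(B, I) = Mul(Add(Rational(5, 3), B), -4) = Add(Rational(-20, 3), Mul(-4, B)))
Mul(Add(Mul(5, 3), Function('F')(7, Add(2, -3))), g) = Mul(Add(Mul(5, 3), Add(Rational(-20, 3), Mul(-4, 7))), 22) = Mul(Add(15, Add(Rational(-20, 3), -28)), 22) = Mul(Add(15, Rational(-104, 3)), 22) = Mul(Rational(-59, 3), 22) = Rational(-1298, 3)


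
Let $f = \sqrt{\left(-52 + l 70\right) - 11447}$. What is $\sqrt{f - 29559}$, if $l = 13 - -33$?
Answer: $\sqrt{-29559 + i \sqrt{8279}} \approx 0.2646 + 171.93 i$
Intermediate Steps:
$l = 46$ ($l = 13 + 33 = 46$)
$f = i \sqrt{8279}$ ($f = \sqrt{\left(-52 + 46 \cdot 70\right) - 11447} = \sqrt{\left(-52 + 3220\right) - 11447} = \sqrt{3168 - 11447} = \sqrt{-8279} = i \sqrt{8279} \approx 90.989 i$)
$\sqrt{f - 29559} = \sqrt{i \sqrt{8279} - 29559} = \sqrt{-29559 + i \sqrt{8279}}$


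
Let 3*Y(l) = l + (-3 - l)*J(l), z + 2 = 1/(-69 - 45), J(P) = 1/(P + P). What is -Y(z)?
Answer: 23000/39159 ≈ 0.58735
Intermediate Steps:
J(P) = 1/(2*P)
z = -229/114 (z = -2 + 1/(-69 - 45) = -2 + 1/(-114) = -2 - 1/114 = -229/114 ≈ -2.0088)
Y(l) = l/3 + (-3 - l)/(6*l) (Y(l) = (l + (-3 - l)*(1/(2*l)))/3 = (l + (-3 - l)/(2*l))/3 = l/3 + (-3 - l)/(6*l))
-Y(z) = -(-3 - 229*(-1 + 2*(-229/114))/114)/(6*(-229/114)) = -(-114)*(-3 - 229*(-1 - 229/57)/114)/(6*229) = -(-114)*(-3 - 229/114*(-286/57))/(6*229) = -(-114)*(-3 + 32747/3249)/(6*229) = -(-114)*23000/(6*229*3249) = -1*(-23000/39159) = 23000/39159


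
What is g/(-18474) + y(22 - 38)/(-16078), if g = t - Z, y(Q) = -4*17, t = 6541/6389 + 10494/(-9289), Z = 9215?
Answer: 738958008904464/1468972171733101 ≈ 0.50304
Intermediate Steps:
t = -6286817/59347421 (t = 6541*(1/6389) + 10494*(-1/9289) = 6541/6389 - 10494/9289 = -6286817/59347421 ≈ -0.10593)
y(Q) = -68
g = -546892771332/59347421 (g = -6286817/59347421 - 1*9215 = -6286817/59347421 - 9215 = -546892771332/59347421 ≈ -9215.1)
g/(-18474) + y(22 - 38)/(-16078) = -546892771332/59347421/(-18474) - 68/(-16078) = -546892771332/59347421*(-1/18474) - 68*(-1/16078) = 91148795222/182730709259 + 34/8039 = 738958008904464/1468972171733101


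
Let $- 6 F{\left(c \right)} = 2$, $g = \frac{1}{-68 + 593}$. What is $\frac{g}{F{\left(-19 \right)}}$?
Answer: $- \frac{1}{175} \approx -0.0057143$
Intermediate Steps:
$g = \frac{1}{525} \approx 0.0019048$
$F{\left(c \right)} = - \frac{1}{3}$ ($F{\left(c \right)} = \left(- \frac{1}{6}\right) 2 = - \frac{1}{3}$)
$\frac{g}{F{\left(-19 \right)}} = \frac{1}{525 \left(- \frac{1}{3}\right)} = \frac{1}{525} \left(-3\right) = - \frac{1}{175}$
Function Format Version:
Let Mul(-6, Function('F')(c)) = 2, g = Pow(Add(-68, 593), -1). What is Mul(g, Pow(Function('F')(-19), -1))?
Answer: Rational(-1, 175) ≈ -0.0057143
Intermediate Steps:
g = Rational(1, 525) (g = Pow(525, -1) = Rational(1, 525) ≈ 0.0019048)
Function('F')(c) = Rational(-1, 3) (Function('F')(c) = Mul(Rational(-1, 6), 2) = Rational(-1, 3))
Mul(g, Pow(Function('F')(-19), -1)) = Mul(Rational(1, 525), Pow(Rational(-1, 3), -1)) = Mul(Rational(1, 525), -3) = Rational(-1, 175)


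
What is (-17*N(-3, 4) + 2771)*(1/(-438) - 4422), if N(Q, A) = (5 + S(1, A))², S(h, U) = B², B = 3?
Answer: 362188519/146 ≈ 2.4807e+6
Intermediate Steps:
S(h, U) = 9 (S(h, U) = 3² = 9)
N(Q, A) = 196 (N(Q, A) = (5 + 9)² = 14² = 196)
(-17*N(-3, 4) + 2771)*(1/(-438) - 4422) = (-17*196 + 2771)*(1/(-438) - 4422) = (-3332 + 2771)*(-1/438 - 4422) = -561*(-1936837/438) = 362188519/146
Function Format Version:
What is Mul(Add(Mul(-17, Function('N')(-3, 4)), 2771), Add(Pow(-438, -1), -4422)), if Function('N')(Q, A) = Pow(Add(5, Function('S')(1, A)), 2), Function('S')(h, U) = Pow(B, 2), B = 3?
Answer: Rational(362188519, 146) ≈ 2.4807e+6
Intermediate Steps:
Function('S')(h, U) = 9 (Function('S')(h, U) = Pow(3, 2) = 9)
Function('N')(Q, A) = 196 (Function('N')(Q, A) = Pow(Add(5, 9), 2) = Pow(14, 2) = 196)
Mul(Add(Mul(-17, Function('N')(-3, 4)), 2771), Add(Pow(-438, -1), -4422)) = Mul(Add(Mul(-17, 196), 2771), Add(Pow(-438, -1), -4422)) = Mul(Add(-3332, 2771), Add(Rational(-1, 438), -4422)) = Mul(-561, Rational(-1936837, 438)) = Rational(362188519, 146)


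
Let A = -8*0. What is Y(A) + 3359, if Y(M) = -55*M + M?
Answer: 3359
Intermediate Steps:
A = 0
Y(M) = -54*M
Y(A) + 3359 = -54*0 + 3359 = 0 + 3359 = 3359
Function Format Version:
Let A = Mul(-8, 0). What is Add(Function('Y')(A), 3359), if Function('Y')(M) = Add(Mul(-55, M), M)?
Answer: 3359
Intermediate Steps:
A = 0
Function('Y')(M) = Mul(-54, M)
Add(Function('Y')(A), 3359) = Add(Mul(-54, 0), 3359) = Add(0, 3359) = 3359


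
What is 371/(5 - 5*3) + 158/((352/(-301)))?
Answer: -151543/880 ≈ -172.21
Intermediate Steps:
371/(5 - 5*3) + 158/((352/(-301))) = 371/(5 - 15) + 158/((352*(-1/301))) = 371/(-10) + 158/(-352/301) = 371*(-⅒) + 158*(-301/352) = -371/10 - 23779/176 = -151543/880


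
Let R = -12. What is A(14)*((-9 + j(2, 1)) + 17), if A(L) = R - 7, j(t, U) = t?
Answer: -190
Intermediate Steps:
A(L) = -19 (A(L) = -12 - 7 = -19)
A(14)*((-9 + j(2, 1)) + 17) = -19*((-9 + 2) + 17) = -19*(-7 + 17) = -19*10 = -190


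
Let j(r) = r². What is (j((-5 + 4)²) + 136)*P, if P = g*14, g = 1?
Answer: 1918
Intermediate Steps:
P = 14 (P = 1*14 = 14)
(j((-5 + 4)²) + 136)*P = (((-5 + 4)²)² + 136)*14 = (((-1)²)² + 136)*14 = (1² + 136)*14 = (1 + 136)*14 = 137*14 = 1918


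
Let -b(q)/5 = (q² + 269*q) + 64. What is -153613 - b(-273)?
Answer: -147833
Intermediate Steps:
b(q) = -320 - 1345*q - 5*q² (b(q) = -5*((q² + 269*q) + 64) = -5*(64 + q² + 269*q) = -320 - 1345*q - 5*q²)
-153613 - b(-273) = -153613 - (-320 - 1345*(-273) - 5*(-273)²) = -153613 - (-320 + 367185 - 5*74529) = -153613 - (-320 + 367185 - 372645) = -153613 - 1*(-5780) = -153613 + 5780 = -147833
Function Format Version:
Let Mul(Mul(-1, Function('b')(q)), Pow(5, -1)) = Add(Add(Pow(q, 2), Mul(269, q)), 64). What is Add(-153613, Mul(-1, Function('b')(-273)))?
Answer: -147833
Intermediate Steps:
Function('b')(q) = Add(-320, Mul(-1345, q), Mul(-5, Pow(q, 2))) (Function('b')(q) = Mul(-5, Add(Add(Pow(q, 2), Mul(269, q)), 64)) = Mul(-5, Add(64, Pow(q, 2), Mul(269, q))) = Add(-320, Mul(-1345, q), Mul(-5, Pow(q, 2))))
Add(-153613, Mul(-1, Function('b')(-273))) = Add(-153613, Mul(-1, Add(-320, Mul(-1345, -273), Mul(-5, Pow(-273, 2))))) = Add(-153613, Mul(-1, Add(-320, 367185, Mul(-5, 74529)))) = Add(-153613, Mul(-1, Add(-320, 367185, -372645))) = Add(-153613, Mul(-1, -5780)) = Add(-153613, 5780) = -147833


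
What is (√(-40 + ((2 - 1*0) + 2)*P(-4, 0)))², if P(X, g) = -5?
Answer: -60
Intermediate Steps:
(√(-40 + ((2 - 1*0) + 2)*P(-4, 0)))² = (√(-40 + ((2 - 1*0) + 2)*(-5)))² = (√(-40 + ((2 + 0) + 2)*(-5)))² = (√(-40 + (2 + 2)*(-5)))² = (√(-40 + 4*(-5)))² = (√(-40 - 20))² = (√(-60))² = (2*I*√15)² = -60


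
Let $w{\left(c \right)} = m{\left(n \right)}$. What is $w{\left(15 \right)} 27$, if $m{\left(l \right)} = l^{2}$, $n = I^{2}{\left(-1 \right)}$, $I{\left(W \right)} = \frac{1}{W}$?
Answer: $27$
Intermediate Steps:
$n = 1$ ($n = \left(\frac{1}{-1}\right)^{2} = \left(-1\right)^{2} = 1$)
$w{\left(c \right)} = 1$ ($w{\left(c \right)} = 1^{2} = 1$)
$w{\left(15 \right)} 27 = 1 \cdot 27 = 27$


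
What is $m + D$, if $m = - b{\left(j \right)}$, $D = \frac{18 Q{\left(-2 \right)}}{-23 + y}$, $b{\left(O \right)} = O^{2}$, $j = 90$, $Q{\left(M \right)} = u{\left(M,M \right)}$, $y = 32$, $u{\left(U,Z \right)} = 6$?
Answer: $-8088$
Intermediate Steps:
$Q{\left(M \right)} = 6$
$D = 12$ ($D = \frac{18 \cdot 6}{-23 + 32} = \frac{108}{9} = 108 \cdot \frac{1}{9} = 12$)
$m = -8100$ ($m = - 90^{2} = \left(-1\right) 8100 = -8100$)
$m + D = -8100 + 12 = -8088$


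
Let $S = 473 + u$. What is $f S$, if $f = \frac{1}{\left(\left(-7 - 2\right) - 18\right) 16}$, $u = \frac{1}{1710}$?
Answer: $- \frac{808831}{738720} \approx -1.0949$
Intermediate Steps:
$u = \frac{1}{1710} \approx 0.0005848$
$S = \frac{808831}{1710}$ ($S = 473 + \frac{1}{1710} = \frac{808831}{1710} \approx 473.0$)
$f = - \frac{1}{432}$ ($f = \frac{1}{-9 - 18} \cdot \frac{1}{16} = \frac{1}{-27} \cdot \frac{1}{16} = \left(- \frac{1}{27}\right) \frac{1}{16} = - \frac{1}{432} \approx -0.0023148$)
$f S = \left(- \frac{1}{432}\right) \frac{808831}{1710} = - \frac{808831}{738720}$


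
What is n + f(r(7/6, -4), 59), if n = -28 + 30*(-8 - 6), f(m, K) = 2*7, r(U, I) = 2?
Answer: -434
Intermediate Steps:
f(m, K) = 14
n = -448 (n = -28 + 30*(-14) = -28 - 420 = -448)
n + f(r(7/6, -4), 59) = -448 + 14 = -434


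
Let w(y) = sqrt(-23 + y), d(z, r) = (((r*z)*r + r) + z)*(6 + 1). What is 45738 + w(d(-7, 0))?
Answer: 45738 + 6*I*sqrt(2) ≈ 45738.0 + 8.4853*I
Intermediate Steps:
d(z, r) = 7*r + 7*z + 7*z*r**2 (d(z, r) = ((z*r**2 + r) + z)*7 = ((r + z*r**2) + z)*7 = (r + z + z*r**2)*7 = 7*r + 7*z + 7*z*r**2)
45738 + w(d(-7, 0)) = 45738 + sqrt(-23 + (7*0 + 7*(-7) + 7*(-7)*0**2)) = 45738 + sqrt(-23 + (0 - 49 + 7*(-7)*0)) = 45738 + sqrt(-23 + (0 - 49 + 0)) = 45738 + sqrt(-23 - 49) = 45738 + sqrt(-72) = 45738 + 6*I*sqrt(2)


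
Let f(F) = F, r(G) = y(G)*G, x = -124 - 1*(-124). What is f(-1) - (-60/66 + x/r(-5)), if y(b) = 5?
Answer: -1/11 ≈ -0.090909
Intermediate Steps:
x = 0 (x = -124 + 124 = 0)
r(G) = 5*G
f(-1) - (-60/66 + x/r(-5)) = -1 - (-60/66 + 0/((5*(-5)))) = -1 - (-60*1/66 + 0/(-25)) = -1 - (-10/11 + 0*(-1/25)) = -1 - (-10/11 + 0) = -1 - 1*(-10/11) = -1 + 10/11 = -1/11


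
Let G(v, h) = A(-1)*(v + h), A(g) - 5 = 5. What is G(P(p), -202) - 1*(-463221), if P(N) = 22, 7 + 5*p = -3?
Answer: 461421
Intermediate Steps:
p = -2 (p = -7/5 + (⅕)*(-3) = -7/5 - ⅗ = -2)
A(g) = 10 (A(g) = 5 + 5 = 10)
G(v, h) = 10*h + 10*v (G(v, h) = 10*(v + h) = 10*(h + v) = 10*h + 10*v)
G(P(p), -202) - 1*(-463221) = (10*(-202) + 10*22) - 1*(-463221) = (-2020 + 220) + 463221 = -1800 + 463221 = 461421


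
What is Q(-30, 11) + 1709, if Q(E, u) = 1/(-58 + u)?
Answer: 80322/47 ≈ 1709.0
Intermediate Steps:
Q(-30, 11) + 1709 = 1/(-58 + 11) + 1709 = 1/(-47) + 1709 = -1/47 + 1709 = 80322/47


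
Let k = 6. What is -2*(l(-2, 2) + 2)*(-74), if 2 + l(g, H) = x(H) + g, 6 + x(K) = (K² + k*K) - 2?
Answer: 888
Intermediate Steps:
x(K) = -8 + K² + 6*K (x(K) = -6 + ((K² + 6*K) - 2) = -6 + (-2 + K² + 6*K) = -8 + K² + 6*K)
l(g, H) = -10 + g + H² + 6*H (l(g, H) = -2 + ((-8 + H² + 6*H) + g) = -2 + (-8 + g + H² + 6*H) = -10 + g + H² + 6*H)
-2*(l(-2, 2) + 2)*(-74) = -2*((-10 - 2 + 2² + 6*2) + 2)*(-74) = -2*((-10 - 2 + 4 + 12) + 2)*(-74) = -2*(4 + 2)*(-74) = -2*6*(-74) = -12*(-74) = 888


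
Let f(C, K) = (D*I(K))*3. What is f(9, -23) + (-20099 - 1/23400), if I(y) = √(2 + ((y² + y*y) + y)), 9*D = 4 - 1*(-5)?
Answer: -470316601/23400 + 3*√1037 ≈ -20002.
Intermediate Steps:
D = 1 (D = (4 - 1*(-5))/9 = (4 + 5)/9 = (⅑)*9 = 1)
I(y) = √(2 + y + 2*y²) (I(y) = √(2 + ((y² + y²) + y)) = √(2 + (2*y² + y)) = √(2 + (y + 2*y²)) = √(2 + y + 2*y²))
f(C, K) = 3*√(2 + K + 2*K²) (f(C, K) = (1*√(2 + K + 2*K²))*3 = √(2 + K + 2*K²)*3 = 3*√(2 + K + 2*K²))
f(9, -23) + (-20099 - 1/23400) = 3*√(2 - 23 + 2*(-23)²) + (-20099 - 1/23400) = 3*√(2 - 23 + 2*529) + (-20099 - 1*1/23400) = 3*√(2 - 23 + 1058) + (-20099 - 1/23400) = 3*√1037 - 470316601/23400 = -470316601/23400 + 3*√1037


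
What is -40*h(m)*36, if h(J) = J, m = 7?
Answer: -10080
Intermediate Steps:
-40*h(m)*36 = -40*7*36 = -280*36 = -10080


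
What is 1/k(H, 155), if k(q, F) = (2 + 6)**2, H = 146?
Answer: 1/64 ≈ 0.015625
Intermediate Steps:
k(q, F) = 64 (k(q, F) = 8**2 = 64)
1/k(H, 155) = 1/64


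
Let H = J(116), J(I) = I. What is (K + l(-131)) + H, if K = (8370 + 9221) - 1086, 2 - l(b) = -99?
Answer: 16722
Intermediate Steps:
l(b) = 101 (l(b) = 2 - 1*(-99) = 2 + 99 = 101)
H = 116
K = 16505 (K = 17591 - 1086 = 16505)
(K + l(-131)) + H = (16505 + 101) + 116 = 16606 + 116 = 16722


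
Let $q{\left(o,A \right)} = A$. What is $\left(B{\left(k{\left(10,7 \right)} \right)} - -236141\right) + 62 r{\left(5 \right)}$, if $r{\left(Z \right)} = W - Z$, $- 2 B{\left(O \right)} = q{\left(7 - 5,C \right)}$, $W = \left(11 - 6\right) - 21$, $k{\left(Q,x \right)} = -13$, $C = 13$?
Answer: $\frac{469665}{2} \approx 2.3483 \cdot 10^{5}$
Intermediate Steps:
$W = -16$ ($W = 5 - 21 = -16$)
$B{\left(O \right)} = - \frac{13}{2}$ ($B{\left(O \right)} = \left(- \frac{1}{2}\right) 13 = - \frac{13}{2}$)
$r{\left(Z \right)} = -16 - Z$
$\left(B{\left(k{\left(10,7 \right)} \right)} - -236141\right) + 62 r{\left(5 \right)} = \left(- \frac{13}{2} - -236141\right) + 62 \left(-16 - 5\right) = \left(- \frac{13}{2} + 236141\right) + 62 \left(-16 - 5\right) = \frac{472269}{2} + 62 \left(-21\right) = \frac{472269}{2} - 1302 = \frac{469665}{2}$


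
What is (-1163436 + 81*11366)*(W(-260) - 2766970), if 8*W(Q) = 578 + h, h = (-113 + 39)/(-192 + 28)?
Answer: 220342229857365/328 ≈ 6.7178e+11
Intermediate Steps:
h = 37/82 (h = -74/(-164) = -74*(-1/164) = 37/82 ≈ 0.45122)
W(Q) = 47433/656 (W(Q) = (578 + 37/82)/8 = (⅛)*(47433/82) = 47433/656)
(-1163436 + 81*11366)*(W(-260) - 2766970) = (-1163436 + 81*11366)*(47433/656 - 2766970) = (-1163436 + 920646)*(-1815084887/656) = -242790*(-1815084887/656) = 220342229857365/328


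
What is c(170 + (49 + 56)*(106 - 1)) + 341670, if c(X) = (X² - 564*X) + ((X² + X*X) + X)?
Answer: 370022960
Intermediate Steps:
c(X) = -563*X + 3*X² (c(X) = (X² - 564*X) + ((X² + X²) + X) = (X² - 564*X) + (2*X² + X) = (X² - 564*X) + (X + 2*X²) = -563*X + 3*X²)
c(170 + (49 + 56)*(106 - 1)) + 341670 = (170 + (49 + 56)*(106 - 1))*(-563 + 3*(170 + (49 + 56)*(106 - 1))) + 341670 = (170 + 105*105)*(-563 + 3*(170 + 105*105)) + 341670 = (170 + 11025)*(-563 + 3*(170 + 11025)) + 341670 = 11195*(-563 + 3*11195) + 341670 = 11195*(-563 + 33585) + 341670 = 11195*33022 + 341670 = 369681290 + 341670 = 370022960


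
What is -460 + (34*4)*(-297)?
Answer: -40852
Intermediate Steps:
-460 + (34*4)*(-297) = -460 + 136*(-297) = -460 - 40392 = -40852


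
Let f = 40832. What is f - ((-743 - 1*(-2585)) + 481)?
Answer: 38509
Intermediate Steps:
f - ((-743 - 1*(-2585)) + 481) = 40832 - ((-743 - 1*(-2585)) + 481) = 40832 - ((-743 + 2585) + 481) = 40832 - (1842 + 481) = 40832 - 1*2323 = 40832 - 2323 = 38509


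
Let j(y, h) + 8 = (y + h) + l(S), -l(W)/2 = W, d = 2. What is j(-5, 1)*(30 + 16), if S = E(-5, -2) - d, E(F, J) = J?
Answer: -184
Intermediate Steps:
S = -4 (S = -2 - 1*2 = -2 - 2 = -4)
l(W) = -2*W
j(y, h) = h + y (j(y, h) = -8 + ((y + h) - 2*(-4)) = -8 + ((h + y) + 8) = -8 + (8 + h + y) = h + y)
j(-5, 1)*(30 + 16) = (1 - 5)*(30 + 16) = -4*46 = -184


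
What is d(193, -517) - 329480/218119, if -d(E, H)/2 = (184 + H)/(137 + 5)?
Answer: 49240547/15486449 ≈ 3.1796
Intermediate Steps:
d(E, H) = -184/71 - H/71 (d(E, H) = -2*(184 + H)/(137 + 5) = -2*(184 + H)/142 = -2*(92/71 + H/142) = -184/71 - H/71)
d(193, -517) - 329480/218119 = (-184/71 - 1/71*(-517)) - 329480/218119 = (-184/71 + 517/71) - 329480/218119 = 333/71 - 1*329480/218119 = 333/71 - 329480/218119 = 49240547/15486449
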